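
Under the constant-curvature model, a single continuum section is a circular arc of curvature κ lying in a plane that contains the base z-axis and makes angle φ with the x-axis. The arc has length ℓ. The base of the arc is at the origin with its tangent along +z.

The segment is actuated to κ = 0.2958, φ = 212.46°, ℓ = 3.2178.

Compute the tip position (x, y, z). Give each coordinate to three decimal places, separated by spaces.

θ = κ·ℓ = 0.2958 × 3.2178 = 0.95183 rad
ρ = (1 − cos θ)/κ = (1 − 0.58020)/0.2958 = 1.41921
z = sin θ / κ = 0.81448/0.2958 = 2.75347
x = ρ cos φ = 1.41921 × cos(212.46°) = -1.19748
y = ρ sin φ = 1.41921 × sin(212.46°) = -0.76171

-1.197 -0.762 2.753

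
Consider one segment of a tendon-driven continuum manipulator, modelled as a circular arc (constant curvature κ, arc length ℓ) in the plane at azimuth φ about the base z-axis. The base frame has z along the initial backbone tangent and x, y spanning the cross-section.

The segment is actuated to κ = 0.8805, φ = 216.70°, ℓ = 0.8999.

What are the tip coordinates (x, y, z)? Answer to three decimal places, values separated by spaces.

θ = κ·ℓ = 0.8805 × 0.8999 = 0.79236 rad
ρ = (1 − cos θ)/κ = (1 − 0.70217)/0.8805 = 0.33826
z = sin θ / κ = 0.71201/0.8805 = 0.80865
x = ρ cos φ = 0.33826 × cos(216.70°) = -0.27121
y = ρ sin φ = 0.33826 × sin(216.70°) = -0.20215

-0.271 -0.202 0.809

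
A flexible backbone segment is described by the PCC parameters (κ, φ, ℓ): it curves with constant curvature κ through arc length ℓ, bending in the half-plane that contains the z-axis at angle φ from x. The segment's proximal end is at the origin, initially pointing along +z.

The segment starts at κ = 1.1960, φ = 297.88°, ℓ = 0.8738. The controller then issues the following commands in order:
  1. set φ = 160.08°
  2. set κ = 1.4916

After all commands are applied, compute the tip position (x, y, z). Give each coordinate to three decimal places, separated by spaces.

-0.464 0.168 0.647

initial: κ=1.1960, φ=297.88°, ℓ=0.8738
cmd 1: set φ=160.08° → (κ,φ,ℓ)=(1.1960,160.08°,0.8738) → tip=(-0.3916,0.1419,0.7232)
cmd 2: set κ=1.4916 → (κ,φ,ℓ)=(1.4916,160.08°,0.8738) → tip=(-0.4637,0.1681,0.6466)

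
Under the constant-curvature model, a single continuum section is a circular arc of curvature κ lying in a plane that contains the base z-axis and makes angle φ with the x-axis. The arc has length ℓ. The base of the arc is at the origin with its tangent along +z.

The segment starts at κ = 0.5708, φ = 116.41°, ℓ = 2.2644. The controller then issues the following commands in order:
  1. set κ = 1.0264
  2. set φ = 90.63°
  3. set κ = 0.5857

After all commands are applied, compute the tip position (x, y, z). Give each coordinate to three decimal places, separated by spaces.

initial: κ=0.5708, φ=116.41°, ℓ=2.2644
cmd 1: set κ=1.0264 → (κ,φ,ℓ)=(1.0264,116.41°,2.2644) → tip=(-0.7298,1.4696,0.7106)
cmd 2: set φ=90.63° → (κ,φ,ℓ)=(1.0264,90.63°,2.2644) → tip=(-0.0180,1.6407,0.7106)
cmd 3: set κ=0.5857 → (κ,φ,ℓ)=(0.5857,90.63°,2.2644) → tip=(-0.0142,1.2939,1.6566)

-0.014 1.294 1.657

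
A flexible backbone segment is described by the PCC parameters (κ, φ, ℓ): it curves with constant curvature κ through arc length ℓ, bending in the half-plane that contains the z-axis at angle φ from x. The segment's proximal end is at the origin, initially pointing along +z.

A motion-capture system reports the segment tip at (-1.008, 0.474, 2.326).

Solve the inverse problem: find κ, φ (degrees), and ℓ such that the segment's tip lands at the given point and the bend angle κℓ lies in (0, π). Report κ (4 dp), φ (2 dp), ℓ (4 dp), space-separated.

ρ = √(x²+y²) = √(-1.008² + 0.474²) = 1.11389
φ = atan2(y, x) mod 360° = atan2(0.474, -1.008) = 154.8153°
|p|² = ρ² + z² = 1.11389² + 2.326² = 6.65102
κ = 2ρ / |p|² = 2×1.11389 / 6.65102 = 0.33495
θ = 2·atan2(ρ, z) = 2·atan2(1.11389, 2.326) = 0.89323 rad
ℓ = θ/κ = 0.89323/0.33495 = 2.66673

0.3350 154.82 2.6667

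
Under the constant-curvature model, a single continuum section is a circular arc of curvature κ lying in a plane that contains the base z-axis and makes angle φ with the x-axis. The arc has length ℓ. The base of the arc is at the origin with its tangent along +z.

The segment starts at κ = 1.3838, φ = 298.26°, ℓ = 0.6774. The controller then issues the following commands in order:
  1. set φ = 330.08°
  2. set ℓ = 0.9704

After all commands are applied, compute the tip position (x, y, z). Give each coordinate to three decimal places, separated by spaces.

0.485 -0.279 0.704

initial: κ=1.3838, φ=298.26°, ℓ=0.6774
cmd 1: set φ=330.08° → (κ,φ,ℓ)=(1.3838,330.08°,0.6774) → tip=(0.2556,-0.1471,0.5825)
cmd 2: set ℓ=0.9704 → (κ,φ,ℓ)=(1.3838,330.08°,0.9704) → tip=(0.4848,-0.2790,0.7040)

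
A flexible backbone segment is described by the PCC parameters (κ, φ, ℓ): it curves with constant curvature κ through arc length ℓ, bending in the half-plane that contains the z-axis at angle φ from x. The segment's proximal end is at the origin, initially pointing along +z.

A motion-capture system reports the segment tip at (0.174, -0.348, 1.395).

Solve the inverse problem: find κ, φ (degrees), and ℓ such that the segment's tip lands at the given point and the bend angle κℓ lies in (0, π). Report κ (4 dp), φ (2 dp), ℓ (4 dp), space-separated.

0.3710 296.57 1.4663

ρ = √(x²+y²) = √(0.174² + -0.348²) = 0.38908
φ = atan2(y, x) mod 360° = atan2(-0.348, 0.174) = 296.5651°
|p|² = ρ² + z² = 0.38908² + 1.395² = 2.09741
κ = 2ρ / |p|² = 2×0.38908 / 2.09741 = 0.37101
θ = 2·atan2(ρ, z) = 2·atan2(0.38908, 1.395) = 0.54399 rad
ℓ = θ/κ = 0.54399/0.37101 = 1.46625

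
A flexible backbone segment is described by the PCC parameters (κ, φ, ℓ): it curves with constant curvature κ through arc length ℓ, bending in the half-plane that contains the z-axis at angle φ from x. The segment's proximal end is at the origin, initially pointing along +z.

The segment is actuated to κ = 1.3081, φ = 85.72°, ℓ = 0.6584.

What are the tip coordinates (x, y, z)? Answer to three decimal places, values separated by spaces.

θ = κ·ℓ = 1.3081 × 0.6584 = 0.86125 rad
ρ = (1 − cos θ)/κ = (1 − 0.65149)/1.3081 = 0.26643
z = sin θ / κ = 0.75866/1.3081 = 0.57997
x = ρ cos φ = 0.26643 × cos(85.72°) = 0.01988
y = ρ sin φ = 0.26643 × sin(85.72°) = 0.26568

0.020 0.266 0.580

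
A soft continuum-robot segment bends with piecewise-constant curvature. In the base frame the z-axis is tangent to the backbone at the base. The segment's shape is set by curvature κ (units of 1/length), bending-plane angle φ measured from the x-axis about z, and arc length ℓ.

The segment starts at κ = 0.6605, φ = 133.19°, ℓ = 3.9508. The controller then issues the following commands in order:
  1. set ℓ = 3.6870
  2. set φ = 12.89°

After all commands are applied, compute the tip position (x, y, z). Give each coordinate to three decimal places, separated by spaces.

initial: κ=0.6605, φ=133.19°, ℓ=3.9508
cmd 1: set ℓ=3.6870 → (κ,φ,ℓ)=(0.6605,133.19°,3.6870) → tip=(-1.8245,1.9436,0.9827)
cmd 2: set φ=12.89° → (κ,φ,ℓ)=(0.6605,12.89°,3.6870) → tip=(2.5986,0.5947,0.9827)

2.599 0.595 0.983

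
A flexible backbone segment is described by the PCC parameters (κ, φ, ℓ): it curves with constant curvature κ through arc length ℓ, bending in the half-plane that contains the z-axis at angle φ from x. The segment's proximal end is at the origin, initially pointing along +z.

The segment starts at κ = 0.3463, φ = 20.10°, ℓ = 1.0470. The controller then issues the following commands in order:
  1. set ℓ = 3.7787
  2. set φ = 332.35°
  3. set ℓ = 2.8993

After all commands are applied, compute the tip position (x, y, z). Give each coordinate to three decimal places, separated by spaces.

1.185 -0.621 2.436

initial: κ=0.3463, φ=20.10°, ℓ=1.0470
cmd 1: set ℓ=3.7787 → (κ,φ,ℓ)=(0.3463,20.10°,3.7787) → tip=(2.0088,0.7351,2.7890)
cmd 2: set φ=332.35° → (κ,φ,ℓ)=(0.3463,332.35°,3.7787) → tip=(1.8948,-0.9927,2.7890)
cmd 3: set ℓ=2.8993 → (κ,φ,ℓ)=(0.3463,332.35°,2.8993) → tip=(1.1845,-0.6206,2.4362)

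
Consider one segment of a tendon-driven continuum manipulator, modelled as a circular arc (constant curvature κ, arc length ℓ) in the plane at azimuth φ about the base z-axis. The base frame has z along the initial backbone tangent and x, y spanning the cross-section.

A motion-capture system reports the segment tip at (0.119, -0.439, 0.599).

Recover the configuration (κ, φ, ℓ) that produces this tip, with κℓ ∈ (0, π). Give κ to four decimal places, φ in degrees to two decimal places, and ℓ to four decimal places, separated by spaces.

ρ = √(x²+y²) = √(0.119² + -0.439²) = 0.45484
φ = atan2(y, x) mod 360° = atan2(-0.439, 0.119) = 285.1667°
|p|² = ρ² + z² = 0.45484² + 0.599² = 0.56568
κ = 2ρ / |p|² = 2×0.45484 / 0.56568 = 1.60812
θ = 2·atan2(ρ, z) = 2·atan2(0.45484, 0.599) = 1.29890 rad
ℓ = θ/κ = 1.29890/1.60812 = 0.80771

1.6081 285.17 0.8077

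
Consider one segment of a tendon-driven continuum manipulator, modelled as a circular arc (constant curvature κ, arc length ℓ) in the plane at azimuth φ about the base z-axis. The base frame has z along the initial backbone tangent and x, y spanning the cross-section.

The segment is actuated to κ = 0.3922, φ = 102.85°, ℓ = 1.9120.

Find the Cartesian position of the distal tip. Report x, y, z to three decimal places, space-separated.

-0.152 0.667 1.738

θ = κ·ℓ = 0.3922 × 1.9120 = 0.74989 rad
ρ = (1 − cos θ)/κ = (1 − 0.73177)/0.3922 = 0.68392
z = sin θ / κ = 0.68156/0.3922 = 1.73778
x = ρ cos φ = 0.68392 × cos(102.85°) = -0.15210
y = ρ sin φ = 0.68392 × sin(102.85°) = 0.66679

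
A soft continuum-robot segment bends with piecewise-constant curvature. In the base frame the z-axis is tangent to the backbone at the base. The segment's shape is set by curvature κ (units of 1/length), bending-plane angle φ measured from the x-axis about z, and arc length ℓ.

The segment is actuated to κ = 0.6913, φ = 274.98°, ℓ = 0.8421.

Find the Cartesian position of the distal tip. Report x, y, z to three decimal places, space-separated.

θ = κ·ℓ = 0.6913 × 0.8421 = 0.58214 rad
ρ = (1 − cos θ)/κ = (1 − 0.83529)/0.6913 = 0.23827
z = sin θ / κ = 0.54982/0.6913 = 0.79534
x = ρ cos φ = 0.23827 × cos(274.98°) = 0.02068
y = ρ sin φ = 0.23827 × sin(274.98°) = -0.23737

0.021 -0.237 0.795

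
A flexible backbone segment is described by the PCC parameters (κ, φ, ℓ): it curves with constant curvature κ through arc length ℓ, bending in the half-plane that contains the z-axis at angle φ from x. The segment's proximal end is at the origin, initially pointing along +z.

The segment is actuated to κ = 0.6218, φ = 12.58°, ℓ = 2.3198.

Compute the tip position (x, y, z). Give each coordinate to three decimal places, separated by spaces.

θ = κ·ℓ = 0.6218 × 2.3198 = 1.44245 rad
ρ = (1 − cos θ)/κ = (1 − 0.12799)/0.6218 = 1.40239
z = sin θ / κ = 0.99178/0.6218 = 1.59501
x = ρ cos φ = 1.40239 × cos(12.58°) = 1.36872
y = ρ sin φ = 1.40239 × sin(12.58°) = 0.30544

1.369 0.305 1.595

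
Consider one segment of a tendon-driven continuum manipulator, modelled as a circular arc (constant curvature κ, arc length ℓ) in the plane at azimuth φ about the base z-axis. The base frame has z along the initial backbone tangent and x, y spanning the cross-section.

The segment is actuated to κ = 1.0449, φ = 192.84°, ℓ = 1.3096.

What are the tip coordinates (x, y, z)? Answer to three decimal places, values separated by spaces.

θ = κ·ℓ = 1.0449 × 1.3096 = 1.36840 rad
ρ = (1 − cos θ)/κ = (1 − 0.20102)/1.0449 = 0.76465
z = sin θ / κ = 0.97959/1.0449 = 0.93749
x = ρ cos φ = 0.76465 × cos(192.84°) = -0.74553
y = ρ sin φ = 0.76465 × sin(192.84°) = -0.16993

-0.746 -0.170 0.937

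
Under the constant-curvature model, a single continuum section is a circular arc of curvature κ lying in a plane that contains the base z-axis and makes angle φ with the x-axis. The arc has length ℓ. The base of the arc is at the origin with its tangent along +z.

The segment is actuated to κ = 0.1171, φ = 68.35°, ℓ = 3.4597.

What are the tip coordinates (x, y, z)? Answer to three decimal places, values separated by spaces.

θ = κ·ℓ = 0.1171 × 3.4597 = 0.40513 rad
ρ = (1 − cos θ)/κ = (1 − 0.91905)/0.1171 = 0.69128
z = sin θ / κ = 0.39414/0.1171 = 3.36583
x = ρ cos φ = 0.69128 × cos(68.35°) = 0.25504
y = ρ sin φ = 0.69128 × sin(68.35°) = 0.64252

0.255 0.643 3.366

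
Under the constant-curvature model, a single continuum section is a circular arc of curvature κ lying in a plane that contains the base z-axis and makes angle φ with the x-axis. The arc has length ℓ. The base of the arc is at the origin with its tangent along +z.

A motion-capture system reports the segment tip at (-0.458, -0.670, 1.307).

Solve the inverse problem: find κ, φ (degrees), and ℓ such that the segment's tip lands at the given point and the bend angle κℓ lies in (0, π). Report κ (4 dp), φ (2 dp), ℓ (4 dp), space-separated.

0.6858 235.64 1.6206

ρ = √(x²+y²) = √(-0.458² + -0.670²) = 0.81158
φ = atan2(y, x) mod 360° = atan2(-0.670, -0.458) = 235.6442°
|p|² = ρ² + z² = 0.81158² + 1.307² = 2.36691
κ = 2ρ / |p|² = 2×0.81158 / 2.36691 = 0.68577
θ = 2·atan2(ρ, z) = 2·atan2(0.81158, 1.307) = 1.11136 rad
ℓ = θ/κ = 1.11136/0.68577 = 1.62060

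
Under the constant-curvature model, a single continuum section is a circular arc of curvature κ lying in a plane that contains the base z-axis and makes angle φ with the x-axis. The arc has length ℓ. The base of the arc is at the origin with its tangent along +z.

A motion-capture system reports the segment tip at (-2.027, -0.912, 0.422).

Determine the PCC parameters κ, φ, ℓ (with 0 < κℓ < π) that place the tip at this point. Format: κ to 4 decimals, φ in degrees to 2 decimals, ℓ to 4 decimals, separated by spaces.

0.8685 204.22 3.1852

ρ = √(x²+y²) = √(-2.027² + -0.912²) = 2.22272
φ = atan2(y, x) mod 360° = atan2(-0.912, -2.027) = 204.2242°
|p|² = ρ² + z² = 2.22272² + 0.422² = 5.11856
κ = 2ρ / |p|² = 2×2.22272 / 5.11856 = 0.86849
θ = 2·atan2(ρ, z) = 2·atan2(2.22272, 0.422) = 2.76634 rad
ℓ = θ/κ = 2.76634/0.86849 = 3.18522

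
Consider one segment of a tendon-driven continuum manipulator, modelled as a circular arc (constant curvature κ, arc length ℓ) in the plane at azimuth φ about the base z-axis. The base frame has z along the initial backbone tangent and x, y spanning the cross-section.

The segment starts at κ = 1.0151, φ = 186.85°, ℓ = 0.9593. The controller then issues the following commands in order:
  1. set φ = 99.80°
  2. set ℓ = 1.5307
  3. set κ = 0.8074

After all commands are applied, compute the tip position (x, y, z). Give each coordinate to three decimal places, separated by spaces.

-0.142 0.819 1.170

initial: κ=1.0151, φ=186.85°, ℓ=0.9593
cmd 1: set φ=99.80° → (κ,φ,ℓ)=(1.0151,99.80°,0.9593) → tip=(-0.0734,0.4250,0.8147)
cmd 2: set ℓ=1.5307 → (κ,φ,ℓ)=(1.0151,99.80°,1.5307) → tip=(-0.1648,0.9543,0.9850)
cmd 3: set κ=0.8074 → (κ,φ,ℓ)=(0.8074,99.80°,1.5307) → tip=(-0.1415,0.8193,1.1697)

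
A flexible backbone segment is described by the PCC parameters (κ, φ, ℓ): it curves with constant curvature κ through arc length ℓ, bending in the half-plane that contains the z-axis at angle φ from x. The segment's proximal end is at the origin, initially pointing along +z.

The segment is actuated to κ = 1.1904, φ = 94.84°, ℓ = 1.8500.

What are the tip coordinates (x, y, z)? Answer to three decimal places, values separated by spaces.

θ = κ·ℓ = 1.1904 × 1.8500 = 2.20224 rad
ρ = (1 − cos θ)/κ = (1 − -0.59031)/1.1904 = 1.33595
z = sin θ / κ = 0.80718/1.1904 = 0.67807
x = ρ cos φ = 1.33595 × cos(94.84°) = -0.11272
y = ρ sin φ = 1.33595 × sin(94.84°) = 1.33118

-0.113 1.331 0.678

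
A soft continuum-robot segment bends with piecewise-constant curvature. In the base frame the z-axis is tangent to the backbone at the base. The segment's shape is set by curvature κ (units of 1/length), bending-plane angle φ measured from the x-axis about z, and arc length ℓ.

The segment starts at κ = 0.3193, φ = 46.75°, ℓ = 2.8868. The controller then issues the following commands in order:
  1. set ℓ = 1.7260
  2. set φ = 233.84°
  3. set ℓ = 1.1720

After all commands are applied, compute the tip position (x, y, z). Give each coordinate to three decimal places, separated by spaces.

-0.128 -0.175 1.145

initial: κ=0.3193, φ=46.75°, ℓ=2.8868
cmd 1: set ℓ=1.7260 → (κ,φ,ℓ)=(0.3193,46.75°,1.7260) → tip=(0.3177,0.3377,1.6399)
cmd 2: set φ=233.84° → (κ,φ,ℓ)=(0.3193,233.84°,1.7260) → tip=(-0.2736,-0.3744,1.6399)
cmd 3: set ℓ=1.1720 → (κ,φ,ℓ)=(0.3193,233.84°,1.1720) → tip=(-0.1279,-0.1750,1.1448)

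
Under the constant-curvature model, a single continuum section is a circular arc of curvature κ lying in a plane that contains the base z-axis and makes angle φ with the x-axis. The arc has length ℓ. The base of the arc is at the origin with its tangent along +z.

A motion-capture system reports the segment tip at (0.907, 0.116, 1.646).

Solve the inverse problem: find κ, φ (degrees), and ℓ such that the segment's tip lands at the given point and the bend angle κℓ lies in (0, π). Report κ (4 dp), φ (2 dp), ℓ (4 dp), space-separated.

0.5158 7.29 1.9661

ρ = √(x²+y²) = √(0.907² + 0.116²) = 0.91439
φ = atan2(y, x) mod 360° = atan2(0.116, 0.907) = 7.2882°
|p|² = ρ² + z² = 0.91439² + 1.646² = 3.54542
κ = 2ρ / |p|² = 2×0.91439 / 3.54542 = 0.51581
θ = 2·atan2(ρ, z) = 2·atan2(0.91439, 1.646) = 1.01414 rad
ℓ = θ/κ = 1.01414/0.51581 = 1.96611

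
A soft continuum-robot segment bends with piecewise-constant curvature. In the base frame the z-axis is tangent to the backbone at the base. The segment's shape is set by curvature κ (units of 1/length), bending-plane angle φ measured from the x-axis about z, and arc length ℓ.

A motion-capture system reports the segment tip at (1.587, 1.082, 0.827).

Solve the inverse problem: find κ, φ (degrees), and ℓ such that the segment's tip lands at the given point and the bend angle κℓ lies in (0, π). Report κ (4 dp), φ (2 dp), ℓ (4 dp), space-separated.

0.8784 34.29 2.6507

ρ = √(x²+y²) = √(1.587² + 1.082²) = 1.92075
φ = atan2(y, x) mod 360° = atan2(1.082, 1.587) = 34.2858°
|p|² = ρ² + z² = 1.92075² + 0.827² = 4.37322
κ = 2ρ / |p|² = 2×1.92075 / 4.37322 = 0.87842
θ = 2·atan2(ρ, z) = 2·atan2(1.92075, 0.827) = 2.32845 rad
ℓ = θ/κ = 2.32845/0.87842 = 2.65074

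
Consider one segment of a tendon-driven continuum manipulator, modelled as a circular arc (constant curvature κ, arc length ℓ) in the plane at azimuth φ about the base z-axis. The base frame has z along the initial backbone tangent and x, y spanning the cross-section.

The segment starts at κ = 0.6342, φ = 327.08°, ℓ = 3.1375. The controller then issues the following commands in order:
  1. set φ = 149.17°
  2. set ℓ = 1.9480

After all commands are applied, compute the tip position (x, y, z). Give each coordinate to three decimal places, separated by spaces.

-0.908 0.542 1.489

initial: κ=0.6342, φ=327.08°, ℓ=3.1375
cmd 1: set φ=149.17° → (κ,φ,ℓ)=(0.6342,149.17°,3.1375) → tip=(-1.9048,1.1369,1.4404)
cmd 2: set ℓ=1.9480 → (κ,φ,ℓ)=(0.6342,149.17°,1.9480) → tip=(-0.9084,0.5421,1.4889)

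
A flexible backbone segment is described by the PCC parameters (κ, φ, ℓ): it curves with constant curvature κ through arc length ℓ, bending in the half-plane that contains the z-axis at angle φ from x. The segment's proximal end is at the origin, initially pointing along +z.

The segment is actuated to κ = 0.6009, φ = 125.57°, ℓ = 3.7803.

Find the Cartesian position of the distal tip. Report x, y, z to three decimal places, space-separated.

θ = κ·ℓ = 0.6009 × 3.7803 = 2.27158 rad
ρ = (1 − cos θ)/κ = (1 − -0.64482)/0.6009 = 2.73726
z = sin θ / κ = 0.76434/0.6009 = 1.27198
x = ρ cos φ = 2.73726 × cos(125.57°) = -1.59226
y = ρ sin φ = 2.73726 × sin(125.57°) = 2.22650

-1.592 2.227 1.272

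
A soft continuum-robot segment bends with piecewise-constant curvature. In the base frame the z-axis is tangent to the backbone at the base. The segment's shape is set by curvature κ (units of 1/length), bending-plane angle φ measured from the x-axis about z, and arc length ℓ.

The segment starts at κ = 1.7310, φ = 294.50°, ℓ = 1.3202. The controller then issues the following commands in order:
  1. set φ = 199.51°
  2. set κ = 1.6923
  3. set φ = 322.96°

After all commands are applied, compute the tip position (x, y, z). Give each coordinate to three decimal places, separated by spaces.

initial: κ=1.7310, φ=294.50°, ℓ=1.3202
cmd 1: set φ=199.51° → (κ,φ,ℓ)=(1.7310,199.51°,1.3202) → tip=(-0.9013,-0.3194,0.4364)
cmd 2: set κ=1.6923 → (κ,φ,ℓ)=(1.6923,199.51°,1.3202) → tip=(-0.9000,-0.3189,0.4656)
cmd 3: set φ=322.96° → (κ,φ,ℓ)=(1.6923,322.96°,1.3202) → tip=(0.7621,-0.5751,0.4656)

0.762 -0.575 0.466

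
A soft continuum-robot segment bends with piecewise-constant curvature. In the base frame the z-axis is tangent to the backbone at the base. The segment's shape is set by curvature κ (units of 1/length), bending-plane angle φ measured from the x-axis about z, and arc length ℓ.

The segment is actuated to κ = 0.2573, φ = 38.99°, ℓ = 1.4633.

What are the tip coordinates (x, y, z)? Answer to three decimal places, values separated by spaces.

θ = κ·ℓ = 0.2573 × 1.4633 = 0.37651 rad
ρ = (1 − cos θ)/κ = (1 − 0.92995)/0.2573 = 0.27223
z = sin θ / κ = 0.36767/0.2573 = 1.42897
x = ρ cos φ = 0.27223 × cos(38.99°) = 0.21159
y = ρ sin φ = 0.27223 × sin(38.99°) = 0.17128

0.212 0.171 1.429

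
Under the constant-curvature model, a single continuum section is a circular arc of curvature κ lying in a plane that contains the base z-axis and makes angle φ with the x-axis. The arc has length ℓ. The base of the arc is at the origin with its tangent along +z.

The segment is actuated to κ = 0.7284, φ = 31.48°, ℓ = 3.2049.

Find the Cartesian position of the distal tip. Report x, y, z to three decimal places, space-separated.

θ = κ·ℓ = 0.7284 × 3.2049 = 2.33445 rad
ρ = (1 − cos θ)/κ = (1 − -0.69156)/0.7284 = 2.32230
z = sin θ / κ = 0.72231/0.7284 = 0.99165
x = ρ cos φ = 2.32230 × cos(31.48°) = 1.98051
y = ρ sin φ = 2.32230 × sin(31.48°) = 1.21271

1.981 1.213 0.992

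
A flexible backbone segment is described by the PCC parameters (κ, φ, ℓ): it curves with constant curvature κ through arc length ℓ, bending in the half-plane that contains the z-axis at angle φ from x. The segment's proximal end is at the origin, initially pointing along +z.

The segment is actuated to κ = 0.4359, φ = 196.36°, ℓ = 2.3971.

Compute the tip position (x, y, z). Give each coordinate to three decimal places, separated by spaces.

θ = κ·ℓ = 0.4359 × 2.3971 = 1.04490 rad
ρ = (1 − cos θ)/κ = (1 − 0.50199)/0.4359 = 1.14248
z = sin θ / κ = 0.86487/0.4359 = 1.98411
x = ρ cos φ = 1.14248 × cos(196.36°) = -1.09622
y = ρ sin φ = 1.14248 × sin(196.36°) = -0.32180

-1.096 -0.322 1.984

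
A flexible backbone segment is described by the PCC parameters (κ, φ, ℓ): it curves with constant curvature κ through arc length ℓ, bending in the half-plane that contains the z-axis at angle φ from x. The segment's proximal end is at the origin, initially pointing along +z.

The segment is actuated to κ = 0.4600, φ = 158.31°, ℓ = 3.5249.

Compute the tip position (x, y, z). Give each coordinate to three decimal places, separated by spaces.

θ = κ·ℓ = 0.4600 × 3.5249 = 1.62145 rad
ρ = (1 − cos θ)/κ = (1 − -0.05064)/0.4600 = 2.28399
z = sin θ / κ = 0.99872/0.4600 = 2.17112
x = ρ cos φ = 2.28399 × cos(158.31°) = -2.12228
y = ρ sin φ = 2.28399 × sin(158.31°) = 0.84413

-2.122 0.844 2.171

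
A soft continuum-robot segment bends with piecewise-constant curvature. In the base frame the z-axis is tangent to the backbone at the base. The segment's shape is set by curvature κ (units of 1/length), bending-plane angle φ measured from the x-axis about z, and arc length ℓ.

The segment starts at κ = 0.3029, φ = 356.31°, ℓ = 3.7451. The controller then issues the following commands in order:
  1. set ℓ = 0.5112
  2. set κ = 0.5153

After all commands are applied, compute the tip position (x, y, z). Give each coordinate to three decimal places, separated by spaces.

initial: κ=0.3029, φ=356.31°, ℓ=3.7451
cmd 1: set ℓ=0.5112 → (κ,φ,ℓ)=(0.3029,356.31°,0.5112) → tip=(0.0394,-0.0025,0.5092)
cmd 2: set κ=0.5153 → (κ,φ,ℓ)=(0.5153,356.31°,0.5112) → tip=(0.0668,-0.0043,0.5053)

0.067 -0.004 0.505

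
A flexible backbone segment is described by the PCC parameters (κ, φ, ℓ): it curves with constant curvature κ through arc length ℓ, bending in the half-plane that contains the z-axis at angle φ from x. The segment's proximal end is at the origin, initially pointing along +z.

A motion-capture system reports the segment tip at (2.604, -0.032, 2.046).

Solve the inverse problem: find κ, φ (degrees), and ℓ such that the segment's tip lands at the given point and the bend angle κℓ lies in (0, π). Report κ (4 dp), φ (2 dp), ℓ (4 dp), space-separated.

ρ = √(x²+y²) = √(2.604² + -0.032²) = 2.60420
φ = atan2(y, x) mod 360° = atan2(-0.032, 2.604) = 359.2959°
|p|² = ρ² + z² = 2.60420² + 2.046² = 10.96796
κ = 2ρ / |p|² = 2×2.60420 / 10.96796 = 0.47487
θ = 2·atan2(ρ, z) = 2·atan2(2.60420, 2.046) = 1.80973 rad
ℓ = θ/κ = 1.80973/0.47487 = 3.81097

0.4749 359.30 3.8110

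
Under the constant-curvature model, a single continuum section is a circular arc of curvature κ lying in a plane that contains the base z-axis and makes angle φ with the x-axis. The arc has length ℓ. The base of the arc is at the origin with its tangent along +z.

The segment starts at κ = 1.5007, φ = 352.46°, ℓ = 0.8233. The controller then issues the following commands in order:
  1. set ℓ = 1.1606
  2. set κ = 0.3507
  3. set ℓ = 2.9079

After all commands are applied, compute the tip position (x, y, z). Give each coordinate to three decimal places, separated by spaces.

1.347 -0.178 2.429

initial: κ=1.5007, φ=352.46°, ℓ=0.8233
cmd 1: set ℓ=1.1606 → (κ,φ,ℓ)=(1.5007,352.46°,1.1606) → tip=(0.7730,-0.1023,0.6566)
cmd 2: set κ=0.3507 → (κ,φ,ℓ)=(0.3507,352.46°,1.1606) → tip=(0.2309,-0.0306,1.1288)
cmd 3: set ℓ=2.9079 → (κ,φ,ℓ)=(0.3507,352.46°,2.9079) → tip=(1.3469,-0.1783,2.4294)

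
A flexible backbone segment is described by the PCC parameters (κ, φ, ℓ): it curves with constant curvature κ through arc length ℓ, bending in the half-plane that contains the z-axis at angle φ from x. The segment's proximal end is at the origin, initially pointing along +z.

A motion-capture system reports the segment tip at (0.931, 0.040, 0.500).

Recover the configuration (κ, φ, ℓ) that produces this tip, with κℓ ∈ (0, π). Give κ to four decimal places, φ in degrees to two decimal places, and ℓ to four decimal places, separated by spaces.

1.6665 2.46 1.2941

ρ = √(x²+y²) = √(0.931² + 0.040²) = 0.93186
φ = atan2(y, x) mod 360° = atan2(0.040, 0.931) = 2.4602°
|p|² = ρ² + z² = 0.93186² + 0.500² = 1.11836
κ = 2ρ / |p|² = 2×0.93186 / 1.11836 = 1.66647
θ = 2·atan2(ρ, z) = 2·atan2(0.93186, 0.500) = 2.15666 rad
ℓ = θ/κ = 2.15666/1.66647 = 1.29415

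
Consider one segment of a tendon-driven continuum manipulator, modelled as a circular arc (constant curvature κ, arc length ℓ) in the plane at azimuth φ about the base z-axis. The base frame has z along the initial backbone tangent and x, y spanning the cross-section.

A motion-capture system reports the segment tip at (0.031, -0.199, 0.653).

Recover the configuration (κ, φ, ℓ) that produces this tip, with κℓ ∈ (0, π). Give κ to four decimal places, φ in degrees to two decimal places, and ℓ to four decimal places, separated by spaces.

0.8626 278.85 0.6937

ρ = √(x²+y²) = √(0.031² + -0.199²) = 0.20140
φ = atan2(y, x) mod 360° = atan2(-0.199, 0.031) = 278.8543°
|p|² = ρ² + z² = 0.20140² + 0.653² = 0.46697
κ = 2ρ / |p|² = 2×0.20140 / 0.46697 = 0.86258
θ = 2·atan2(ρ, z) = 2·atan2(0.20140, 0.653) = 0.59833 rad
ℓ = θ/κ = 0.59833/0.86258 = 0.69365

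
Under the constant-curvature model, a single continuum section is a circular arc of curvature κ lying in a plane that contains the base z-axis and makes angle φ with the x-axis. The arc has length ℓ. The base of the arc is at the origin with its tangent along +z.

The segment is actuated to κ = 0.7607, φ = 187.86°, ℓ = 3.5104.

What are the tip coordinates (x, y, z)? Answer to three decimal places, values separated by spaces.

θ = κ·ℓ = 0.7607 × 3.5104 = 2.67036 rad
ρ = (1 − cos θ)/κ = (1 − -0.89101)/0.7607 = 2.48588
z = sin θ / κ = 0.45398/0.7607 = 0.59680
x = ρ cos φ = 2.48588 × cos(187.86°) = -2.46253
y = ρ sin φ = 2.48588 × sin(187.86°) = -0.33995

-2.463 -0.340 0.597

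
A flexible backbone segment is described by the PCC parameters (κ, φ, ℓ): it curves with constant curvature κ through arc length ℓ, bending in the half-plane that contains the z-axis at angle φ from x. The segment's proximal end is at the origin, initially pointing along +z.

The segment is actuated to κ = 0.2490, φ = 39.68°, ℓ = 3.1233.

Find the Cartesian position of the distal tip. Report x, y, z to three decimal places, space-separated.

θ = κ·ℓ = 0.2490 × 3.1233 = 0.77770 rad
ρ = (1 − cos θ)/κ = (1 − 0.71253)/0.2490 = 1.15451
z = sin θ / κ = 0.70164/0.2490 = 2.81785
x = ρ cos φ = 1.15451 × cos(39.68°) = 0.88853
y = ρ sin φ = 1.15451 × sin(39.68°) = 0.73715

0.889 0.737 2.818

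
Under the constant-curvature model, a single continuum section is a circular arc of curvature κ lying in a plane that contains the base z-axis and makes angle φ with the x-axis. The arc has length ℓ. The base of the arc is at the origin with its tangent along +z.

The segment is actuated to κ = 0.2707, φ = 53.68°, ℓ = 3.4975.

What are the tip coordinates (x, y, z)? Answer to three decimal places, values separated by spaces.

0.910 1.237 2.998

θ = κ·ℓ = 0.2707 × 3.4975 = 0.94677 rad
ρ = (1 − cos θ)/κ = (1 − 0.58430)/0.2707 = 1.53563
z = sin θ / κ = 0.81153/0.2707 = 2.99791
x = ρ cos φ = 1.53563 × cos(53.68°) = 0.90955
y = ρ sin φ = 1.53563 × sin(53.68°) = 1.23729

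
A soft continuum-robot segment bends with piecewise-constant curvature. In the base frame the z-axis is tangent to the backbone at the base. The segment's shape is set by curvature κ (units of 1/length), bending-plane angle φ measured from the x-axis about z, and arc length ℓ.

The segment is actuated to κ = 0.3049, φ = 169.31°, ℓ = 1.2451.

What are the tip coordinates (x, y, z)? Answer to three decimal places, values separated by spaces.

θ = κ·ℓ = 0.3049 × 1.2451 = 0.37963 rad
ρ = (1 − cos θ)/κ = (1 − 0.92880)/0.3049 = 0.23351
z = sin θ / κ = 0.37058/0.3049 = 1.21541
x = ρ cos φ = 0.23351 × cos(169.31°) = -0.22946
y = ρ sin φ = 0.23351 × sin(169.31°) = 0.04332

-0.229 0.043 1.215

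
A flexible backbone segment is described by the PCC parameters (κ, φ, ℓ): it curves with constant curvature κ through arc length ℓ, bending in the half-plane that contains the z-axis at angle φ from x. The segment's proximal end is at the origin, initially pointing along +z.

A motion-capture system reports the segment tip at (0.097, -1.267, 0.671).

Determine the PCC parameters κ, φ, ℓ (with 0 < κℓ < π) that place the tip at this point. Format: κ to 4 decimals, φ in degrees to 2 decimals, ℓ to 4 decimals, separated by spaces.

1.2307 274.38 1.7631

ρ = √(x²+y²) = √(0.097² + -1.267²) = 1.27071
φ = atan2(y, x) mod 360° = atan2(-1.267, 0.097) = 274.3780°
|p|² = ρ² + z² = 1.27071² + 0.671² = 2.06494
κ = 2ρ / |p|² = 2×1.27071 / 2.06494 = 1.23075
θ = 2·atan2(ρ, z) = 2·atan2(1.27071, 0.671) = 2.16992 rad
ℓ = θ/κ = 2.16992/1.23075 = 1.76309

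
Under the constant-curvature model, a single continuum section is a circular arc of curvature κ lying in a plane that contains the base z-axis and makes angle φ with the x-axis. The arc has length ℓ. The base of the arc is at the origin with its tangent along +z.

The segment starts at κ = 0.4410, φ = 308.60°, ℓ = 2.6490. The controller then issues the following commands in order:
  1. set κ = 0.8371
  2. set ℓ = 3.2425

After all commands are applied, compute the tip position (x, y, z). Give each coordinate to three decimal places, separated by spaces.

initial: κ=0.4410, φ=308.60°, ℓ=2.6490
cmd 1: set κ=0.8371 → (κ,φ,ℓ)=(0.8371,308.60°,2.6490) → tip=(1.1944,-1.4961,0.9534)
cmd 2: set ℓ=3.2425 → (κ,φ,ℓ)=(0.8371,308.60°,3.2425) → tip=(1.4236,-1.7833,0.4951)

1.424 -1.783 0.495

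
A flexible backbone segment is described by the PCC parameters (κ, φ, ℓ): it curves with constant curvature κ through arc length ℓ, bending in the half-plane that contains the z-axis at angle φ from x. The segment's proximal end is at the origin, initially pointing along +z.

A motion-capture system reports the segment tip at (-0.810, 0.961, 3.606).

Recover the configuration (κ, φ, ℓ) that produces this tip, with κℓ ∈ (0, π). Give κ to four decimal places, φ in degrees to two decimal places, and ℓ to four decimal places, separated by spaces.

0.1724 130.13 3.8913

ρ = √(x²+y²) = √(-0.810² + 0.961²) = 1.25683
φ = atan2(y, x) mod 360° = atan2(0.961, -0.810) = 130.1266°
|p|² = ρ² + z² = 1.25683² + 3.606² = 14.58286
κ = 2ρ / |p|² = 2×1.25683 / 14.58286 = 0.17237
θ = 2·atan2(ρ, z) = 2·atan2(1.25683, 3.606) = 0.67074 rad
ℓ = θ/κ = 0.67074/0.17237 = 3.89129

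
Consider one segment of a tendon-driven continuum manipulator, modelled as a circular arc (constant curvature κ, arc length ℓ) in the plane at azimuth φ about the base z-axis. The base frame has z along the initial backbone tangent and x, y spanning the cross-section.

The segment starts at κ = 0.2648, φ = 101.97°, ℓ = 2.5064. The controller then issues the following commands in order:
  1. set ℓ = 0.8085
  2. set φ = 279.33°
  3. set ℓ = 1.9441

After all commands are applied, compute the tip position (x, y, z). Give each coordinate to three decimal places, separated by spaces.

initial: κ=0.2648, φ=101.97°, ℓ=2.5064
cmd 1: set ℓ=0.8085 → (κ,φ,ℓ)=(0.2648,101.97°,0.8085) → tip=(-0.0179,0.0843,0.8023)
cmd 2: set φ=279.33° → (κ,φ,ℓ)=(0.2648,279.33°,0.8085) → tip=(0.0140,-0.0851,0.8023)
cmd 3: set ℓ=1.9441 → (κ,φ,ℓ)=(0.2648,279.33°,1.9441) → tip=(0.0794,-0.4830,1.8594)

0.079 -0.483 1.859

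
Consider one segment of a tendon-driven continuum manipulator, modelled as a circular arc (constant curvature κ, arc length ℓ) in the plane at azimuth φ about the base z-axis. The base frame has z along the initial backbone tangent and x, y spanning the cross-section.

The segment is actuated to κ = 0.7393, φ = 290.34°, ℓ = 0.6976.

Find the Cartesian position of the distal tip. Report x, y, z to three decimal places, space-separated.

θ = κ·ℓ = 0.7393 × 0.6976 = 0.51574 rad
ρ = (1 − cos θ)/κ = (1 − 0.86993)/0.7393 = 0.17594
z = sin θ / κ = 0.49317/0.7393 = 0.66708
x = ρ cos φ = 0.17594 × cos(290.34°) = 0.06115
y = ρ sin φ = 0.17594 × sin(290.34°) = -0.16497

0.061 -0.165 0.667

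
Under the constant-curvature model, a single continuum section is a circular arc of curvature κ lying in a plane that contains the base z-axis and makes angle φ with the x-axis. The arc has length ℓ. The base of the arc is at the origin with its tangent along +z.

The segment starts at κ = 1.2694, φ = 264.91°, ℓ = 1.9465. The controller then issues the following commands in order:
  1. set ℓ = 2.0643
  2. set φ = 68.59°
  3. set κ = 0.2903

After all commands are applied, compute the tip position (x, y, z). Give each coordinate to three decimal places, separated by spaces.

initial: κ=1.2694, φ=264.91°, ℓ=1.9465
cmd 1: set ℓ=2.0643 → (κ,φ,ℓ)=(1.2694,264.91°,2.0643) → tip=(-0.1305,-1.4652,0.3922)
cmd 2: set φ=68.59° → (κ,φ,ℓ)=(1.2694,68.59°,2.0643) → tip=(0.5370,1.3695,0.3922)
cmd 3: set κ=0.2903 → (κ,φ,ℓ)=(0.2903,68.59°,2.0643) → tip=(0.2191,0.5588,1.9429)

0.219 0.559 1.943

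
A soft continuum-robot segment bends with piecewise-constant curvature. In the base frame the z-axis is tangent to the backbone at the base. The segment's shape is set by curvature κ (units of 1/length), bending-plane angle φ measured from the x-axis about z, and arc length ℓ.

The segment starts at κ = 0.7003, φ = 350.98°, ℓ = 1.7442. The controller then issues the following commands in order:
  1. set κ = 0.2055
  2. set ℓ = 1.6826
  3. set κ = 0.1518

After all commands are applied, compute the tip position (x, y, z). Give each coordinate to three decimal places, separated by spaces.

initial: κ=0.7003, φ=350.98°, ℓ=1.7442
cmd 1: set κ=0.2055 → (κ,φ,ℓ)=(0.2055,350.98°,1.7442) → tip=(0.3054,-0.0485,1.7071)
cmd 2: set ℓ=1.6826 → (κ,φ,ℓ)=(0.2055,350.98°,1.6826) → tip=(0.2845,-0.0452,1.6493)
cmd 3: set κ=0.1518 → (κ,φ,ℓ)=(0.1518,350.98°,1.6826) → tip=(0.2111,-0.0335,1.6644)

0.211 -0.034 1.664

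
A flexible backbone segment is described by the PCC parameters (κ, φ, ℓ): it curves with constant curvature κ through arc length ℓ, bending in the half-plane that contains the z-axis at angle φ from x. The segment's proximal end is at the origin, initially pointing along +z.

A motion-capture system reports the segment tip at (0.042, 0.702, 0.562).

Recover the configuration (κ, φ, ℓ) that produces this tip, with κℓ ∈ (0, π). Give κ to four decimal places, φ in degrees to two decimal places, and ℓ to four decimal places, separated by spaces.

ρ = √(x²+y²) = √(0.042² + 0.702²) = 0.70326
φ = atan2(y, x) mod 360° = atan2(0.702, 0.042) = 86.5761°
|p|² = ρ² + z² = 0.70326² + 0.562² = 0.81041
κ = 2ρ / |p|² = 2×0.70326 / 0.81041 = 1.73555
θ = 2·atan2(ρ, z) = 2·atan2(0.70326, 0.562) = 1.79316 rad
ℓ = θ/κ = 1.79316/1.73555 = 1.03319

1.7356 86.58 1.0332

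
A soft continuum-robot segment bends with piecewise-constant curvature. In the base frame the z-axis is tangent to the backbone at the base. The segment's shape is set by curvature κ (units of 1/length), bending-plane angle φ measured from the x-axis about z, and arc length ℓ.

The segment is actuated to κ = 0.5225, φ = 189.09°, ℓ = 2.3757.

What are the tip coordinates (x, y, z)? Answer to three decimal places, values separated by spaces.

-1.278 -0.205 1.811

θ = κ·ℓ = 0.5225 × 2.3757 = 1.24130 rad
ρ = (1 − cos θ)/κ = (1 − 0.32356)/0.5225 = 1.29462
z = sin θ / κ = 0.94621/0.5225 = 1.81092
x = ρ cos φ = 1.29462 × cos(189.09°) = -1.27836
y = ρ sin φ = 1.29462 × sin(189.09°) = -0.20453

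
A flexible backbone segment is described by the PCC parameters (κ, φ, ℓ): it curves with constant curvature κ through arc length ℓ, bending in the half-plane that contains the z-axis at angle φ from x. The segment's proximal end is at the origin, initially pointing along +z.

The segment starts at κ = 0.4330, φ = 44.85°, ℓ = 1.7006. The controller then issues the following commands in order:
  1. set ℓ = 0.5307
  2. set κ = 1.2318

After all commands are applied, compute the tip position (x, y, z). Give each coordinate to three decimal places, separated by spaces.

initial: κ=0.4330, φ=44.85°, ℓ=1.7006
cmd 1: set ℓ=0.5307 → (κ,φ,ℓ)=(0.4330,44.85°,0.5307) → tip=(0.0430,0.0428,0.5260)
cmd 2: set κ=1.2318 → (κ,φ,ℓ)=(1.2318,44.85°,0.5307) → tip=(0.1187,0.1180,0.4937)

0.119 0.118 0.494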